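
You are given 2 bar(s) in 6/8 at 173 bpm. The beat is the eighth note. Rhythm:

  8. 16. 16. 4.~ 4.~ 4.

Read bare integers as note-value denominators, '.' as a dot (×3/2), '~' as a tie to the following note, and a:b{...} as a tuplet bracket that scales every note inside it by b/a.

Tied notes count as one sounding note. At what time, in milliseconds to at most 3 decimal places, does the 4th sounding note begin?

note 4 onset = 3b = 1040.462ms

1. 0.0ms @ 0 + 520.231ms (3/2)
2. 520.231ms @ 3/2 + 260.116ms (3/4)
3. 780.347ms @ 9/4 + 260.116ms (3/4)
4. 1040.462ms @ 3 + 3121.387ms (9)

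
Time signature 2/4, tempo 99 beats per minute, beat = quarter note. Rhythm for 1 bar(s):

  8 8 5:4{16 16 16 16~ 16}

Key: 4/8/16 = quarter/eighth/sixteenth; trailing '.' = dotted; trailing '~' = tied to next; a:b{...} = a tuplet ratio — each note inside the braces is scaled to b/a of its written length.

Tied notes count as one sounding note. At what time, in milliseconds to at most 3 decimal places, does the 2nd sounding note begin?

1. 0.0ms @ 0 + 303.03ms (1/2)
2. 303.03ms @ 1/2 + 303.03ms (1/2)
3. 606.061ms @ 1 + 121.212ms (1/5)
4. 727.273ms @ 6/5 + 121.212ms (1/5)
5. 848.485ms @ 7/5 + 121.212ms (1/5)
6. 969.697ms @ 8/5 + 242.424ms (2/5)

note 2 onset = 1/2b = 303.03ms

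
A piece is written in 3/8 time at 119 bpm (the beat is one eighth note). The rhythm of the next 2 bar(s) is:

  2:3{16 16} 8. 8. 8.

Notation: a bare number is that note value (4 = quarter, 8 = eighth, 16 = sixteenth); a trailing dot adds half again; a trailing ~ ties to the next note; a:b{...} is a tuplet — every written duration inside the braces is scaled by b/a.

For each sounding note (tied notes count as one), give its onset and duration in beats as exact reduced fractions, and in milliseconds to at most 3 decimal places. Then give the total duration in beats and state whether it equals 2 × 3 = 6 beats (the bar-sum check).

1) 0.0ms=0b +378.151ms=3/4b
2) 378.151ms=3/4b +378.151ms=3/4b
3) 756.303ms=3/2b +756.303ms=3/2b
4) 1512.605ms=3b +756.303ms=3/2b
5) 2268.908ms=9/2b +756.303ms=3/2b
Σ=6b of 6 (119bpm 3/8) — PASS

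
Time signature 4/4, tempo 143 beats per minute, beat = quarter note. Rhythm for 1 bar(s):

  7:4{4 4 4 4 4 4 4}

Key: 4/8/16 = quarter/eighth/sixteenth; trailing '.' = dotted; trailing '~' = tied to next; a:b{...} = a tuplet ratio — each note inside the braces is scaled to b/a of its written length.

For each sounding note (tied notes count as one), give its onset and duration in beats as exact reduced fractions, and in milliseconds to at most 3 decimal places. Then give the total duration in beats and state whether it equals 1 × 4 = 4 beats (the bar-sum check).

1) 0.0ms=0b +239.76ms=4/7b
2) 239.76ms=4/7b +239.76ms=4/7b
3) 479.52ms=8/7b +239.76ms=4/7b
4) 719.281ms=12/7b +239.76ms=4/7b
5) 959.041ms=16/7b +239.76ms=4/7b
6) 1198.801ms=20/7b +239.76ms=4/7b
7) 1438.561ms=24/7b +239.76ms=4/7b
Σ=4b of 4 (143bpm 4/4) — PASS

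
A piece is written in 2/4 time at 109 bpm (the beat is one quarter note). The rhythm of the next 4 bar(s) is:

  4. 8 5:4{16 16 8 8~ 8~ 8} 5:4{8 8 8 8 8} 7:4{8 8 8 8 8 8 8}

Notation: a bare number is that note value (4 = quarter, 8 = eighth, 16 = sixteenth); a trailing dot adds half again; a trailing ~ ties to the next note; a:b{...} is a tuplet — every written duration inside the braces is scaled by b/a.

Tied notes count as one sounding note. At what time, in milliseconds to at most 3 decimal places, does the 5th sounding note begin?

note 5 onset = 12/5b = 1321.101ms

1. 0.0ms @ 0 + 825.688ms (3/2)
2. 825.688ms @ 3/2 + 275.229ms (1/2)
3. 1100.917ms @ 2 + 110.092ms (1/5)
4. 1211.009ms @ 11/5 + 110.092ms (1/5)
5. 1321.101ms @ 12/5 + 220.183ms (2/5)
6. 1541.284ms @ 14/5 + 660.55ms (6/5)
7. 2201.835ms @ 4 + 220.183ms (2/5)
8. 2422.018ms @ 22/5 + 220.183ms (2/5)
9. 2642.202ms @ 24/5 + 220.183ms (2/5)
10. 2862.385ms @ 26/5 + 220.183ms (2/5)
11. 3082.569ms @ 28/5 + 220.183ms (2/5)
12. 3302.752ms @ 6 + 157.274ms (2/7)
13. 3460.026ms @ 44/7 + 157.274ms (2/7)
14. 3617.3ms @ 46/7 + 157.274ms (2/7)
15. 3774.574ms @ 48/7 + 157.274ms (2/7)
16. 3931.848ms @ 50/7 + 157.274ms (2/7)
17. 4089.122ms @ 52/7 + 157.274ms (2/7)
18. 4246.396ms @ 54/7 + 157.274ms (2/7)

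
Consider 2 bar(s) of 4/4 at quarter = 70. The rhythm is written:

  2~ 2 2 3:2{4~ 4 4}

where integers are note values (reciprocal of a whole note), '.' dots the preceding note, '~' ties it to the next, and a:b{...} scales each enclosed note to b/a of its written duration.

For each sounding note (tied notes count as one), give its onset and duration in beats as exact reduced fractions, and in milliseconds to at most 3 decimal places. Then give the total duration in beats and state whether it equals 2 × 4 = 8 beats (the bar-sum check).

1) 0.0ms=0b +3428.571ms=4b
2) 3428.571ms=4b +1714.286ms=2b
3) 5142.857ms=6b +1142.857ms=4/3b
4) 6285.714ms=22/3b +571.429ms=2/3b
Σ=8b of 8 (70bpm 4/4) — PASS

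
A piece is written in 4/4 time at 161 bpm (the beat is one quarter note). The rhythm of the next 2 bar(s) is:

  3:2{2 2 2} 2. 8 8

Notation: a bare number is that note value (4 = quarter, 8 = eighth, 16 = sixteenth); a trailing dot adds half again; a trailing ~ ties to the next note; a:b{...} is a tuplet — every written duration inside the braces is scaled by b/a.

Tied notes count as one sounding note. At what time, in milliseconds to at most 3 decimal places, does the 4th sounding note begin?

1. 0.0ms @ 0 + 496.894ms (4/3)
2. 496.894ms @ 4/3 + 496.894ms (4/3)
3. 993.789ms @ 8/3 + 496.894ms (4/3)
4. 1490.683ms @ 4 + 1118.012ms (3)
5. 2608.696ms @ 7 + 186.335ms (1/2)
6. 2795.031ms @ 15/2 + 186.335ms (1/2)

note 4 onset = 4b = 1490.683ms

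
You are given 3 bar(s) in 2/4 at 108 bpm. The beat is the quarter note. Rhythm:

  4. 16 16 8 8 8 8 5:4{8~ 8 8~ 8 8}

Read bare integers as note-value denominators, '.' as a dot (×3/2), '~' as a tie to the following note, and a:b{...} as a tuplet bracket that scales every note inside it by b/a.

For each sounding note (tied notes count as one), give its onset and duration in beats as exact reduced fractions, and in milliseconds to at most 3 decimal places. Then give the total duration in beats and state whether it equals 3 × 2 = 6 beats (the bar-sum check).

1) 0.0ms=0b +833.333ms=3/2b
2) 833.333ms=3/2b +138.889ms=1/4b
3) 972.222ms=7/4b +138.889ms=1/4b
4) 1111.111ms=2b +277.778ms=1/2b
5) 1388.889ms=5/2b +277.778ms=1/2b
6) 1666.667ms=3b +277.778ms=1/2b
7) 1944.444ms=7/2b +277.778ms=1/2b
8) 2222.222ms=4b +444.444ms=4/5b
9) 2666.667ms=24/5b +444.444ms=4/5b
10) 3111.111ms=28/5b +222.222ms=2/5b
Σ=6b of 6 (108bpm 2/4) — PASS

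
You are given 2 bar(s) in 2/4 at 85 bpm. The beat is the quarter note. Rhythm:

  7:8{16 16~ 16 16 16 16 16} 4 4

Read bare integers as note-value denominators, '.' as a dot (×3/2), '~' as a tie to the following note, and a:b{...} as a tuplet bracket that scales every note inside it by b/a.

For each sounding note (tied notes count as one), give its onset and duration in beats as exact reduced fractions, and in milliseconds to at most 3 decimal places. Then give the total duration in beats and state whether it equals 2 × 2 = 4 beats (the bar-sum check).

1) 0.0ms=0b +201.681ms=2/7b
2) 201.681ms=2/7b +403.361ms=4/7b
3) 605.042ms=6/7b +201.681ms=2/7b
4) 806.723ms=8/7b +201.681ms=2/7b
5) 1008.403ms=10/7b +201.681ms=2/7b
6) 1210.084ms=12/7b +201.681ms=2/7b
7) 1411.765ms=2b +705.882ms=1b
8) 2117.647ms=3b +705.882ms=1b
Σ=4b of 4 (85bpm 2/4) — PASS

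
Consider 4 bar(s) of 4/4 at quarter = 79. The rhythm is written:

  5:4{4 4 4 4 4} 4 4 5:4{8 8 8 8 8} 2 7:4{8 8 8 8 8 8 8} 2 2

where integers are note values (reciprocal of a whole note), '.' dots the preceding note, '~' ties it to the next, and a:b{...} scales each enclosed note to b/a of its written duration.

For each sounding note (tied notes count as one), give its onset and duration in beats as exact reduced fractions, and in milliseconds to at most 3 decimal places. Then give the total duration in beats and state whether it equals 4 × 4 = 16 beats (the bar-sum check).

1) 0.0ms=0b +607.595ms=4/5b
2) 607.595ms=4/5b +607.595ms=4/5b
3) 1215.19ms=8/5b +607.595ms=4/5b
4) 1822.785ms=12/5b +607.595ms=4/5b
5) 2430.38ms=16/5b +607.595ms=4/5b
6) 3037.975ms=4b +759.494ms=1b
7) 3797.468ms=5b +759.494ms=1b
8) 4556.962ms=6b +303.797ms=2/5b
9) 4860.759ms=32/5b +303.797ms=2/5b
10) 5164.557ms=34/5b +303.797ms=2/5b
11) 5468.354ms=36/5b +303.797ms=2/5b
12) 5772.152ms=38/5b +303.797ms=2/5b
13) 6075.949ms=8b +1518.987ms=2b
14) 7594.937ms=10b +216.998ms=2/7b
15) 7811.935ms=72/7b +216.998ms=2/7b
16) 8028.933ms=74/7b +216.998ms=2/7b
17) 8245.931ms=76/7b +216.998ms=2/7b
18) 8462.929ms=78/7b +216.998ms=2/7b
19) 8679.928ms=80/7b +216.998ms=2/7b
20) 8896.926ms=82/7b +216.998ms=2/7b
21) 9113.924ms=12b +1518.987ms=2b
22) 10632.911ms=14b +1518.987ms=2b
Σ=16b of 16 (79bpm 4/4) — PASS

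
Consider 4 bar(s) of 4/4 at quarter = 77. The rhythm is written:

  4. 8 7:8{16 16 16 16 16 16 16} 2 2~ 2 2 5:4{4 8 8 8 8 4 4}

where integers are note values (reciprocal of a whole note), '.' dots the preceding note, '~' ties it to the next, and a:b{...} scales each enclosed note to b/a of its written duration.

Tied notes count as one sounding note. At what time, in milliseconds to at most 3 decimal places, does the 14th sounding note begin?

1. 0.0ms @ 0 + 1168.831ms (3/2)
2. 1168.831ms @ 3/2 + 389.61ms (1/2)
3. 1558.442ms @ 2 + 222.635ms (2/7)
4. 1781.076ms @ 16/7 + 222.635ms (2/7)
5. 2003.711ms @ 18/7 + 222.635ms (2/7)
6. 2226.345ms @ 20/7 + 222.635ms (2/7)
7. 2448.98ms @ 22/7 + 222.635ms (2/7)
8. 2671.614ms @ 24/7 + 222.635ms (2/7)
9. 2894.249ms @ 26/7 + 222.635ms (2/7)
10. 3116.883ms @ 4 + 1558.442ms (2)
11. 4675.325ms @ 6 + 3116.883ms (4)
12. 7792.208ms @ 10 + 1558.442ms (2)
13. 9350.649ms @ 12 + 623.377ms (4/5)
14. 9974.026ms @ 64/5 + 311.688ms (2/5)
15. 10285.714ms @ 66/5 + 311.688ms (2/5)
16. 10597.403ms @ 68/5 + 311.688ms (2/5)
17. 10909.091ms @ 14 + 311.688ms (2/5)
18. 11220.779ms @ 72/5 + 623.377ms (4/5)
19. 11844.156ms @ 76/5 + 623.377ms (4/5)

note 14 onset = 64/5b = 9974.026ms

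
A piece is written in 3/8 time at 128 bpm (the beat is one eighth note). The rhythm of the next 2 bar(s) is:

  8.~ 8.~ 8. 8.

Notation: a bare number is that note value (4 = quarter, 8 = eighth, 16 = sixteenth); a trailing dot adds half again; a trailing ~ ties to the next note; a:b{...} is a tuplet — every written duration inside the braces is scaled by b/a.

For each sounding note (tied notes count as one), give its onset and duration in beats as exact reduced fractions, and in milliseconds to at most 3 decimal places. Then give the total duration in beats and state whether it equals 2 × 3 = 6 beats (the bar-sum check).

1) 0.0ms=0b +2109.375ms=9/2b
2) 2109.375ms=9/2b +703.125ms=3/2b
Σ=6b of 6 (128bpm 3/8) — PASS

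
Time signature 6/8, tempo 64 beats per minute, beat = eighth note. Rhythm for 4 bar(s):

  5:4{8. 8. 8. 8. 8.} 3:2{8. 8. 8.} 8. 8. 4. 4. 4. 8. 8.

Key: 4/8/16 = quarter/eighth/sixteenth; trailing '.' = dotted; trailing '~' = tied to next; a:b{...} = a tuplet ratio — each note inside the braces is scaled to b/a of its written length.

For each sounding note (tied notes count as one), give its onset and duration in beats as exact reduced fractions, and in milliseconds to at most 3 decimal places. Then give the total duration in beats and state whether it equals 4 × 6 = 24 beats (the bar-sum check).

1) 0.0ms=0b +1125.0ms=6/5b
2) 1125.0ms=6/5b +1125.0ms=6/5b
3) 2250.0ms=12/5b +1125.0ms=6/5b
4) 3375.0ms=18/5b +1125.0ms=6/5b
5) 4500.0ms=24/5b +1125.0ms=6/5b
6) 5625.0ms=6b +937.5ms=1b
7) 6562.5ms=7b +937.5ms=1b
8) 7500.0ms=8b +937.5ms=1b
9) 8437.5ms=9b +1406.25ms=3/2b
10) 9843.75ms=21/2b +1406.25ms=3/2b
11) 11250.0ms=12b +2812.5ms=3b
12) 14062.5ms=15b +2812.5ms=3b
13) 16875.0ms=18b +2812.5ms=3b
14) 19687.5ms=21b +1406.25ms=3/2b
15) 21093.75ms=45/2b +1406.25ms=3/2b
Σ=24b of 24 (64bpm 6/8) — PASS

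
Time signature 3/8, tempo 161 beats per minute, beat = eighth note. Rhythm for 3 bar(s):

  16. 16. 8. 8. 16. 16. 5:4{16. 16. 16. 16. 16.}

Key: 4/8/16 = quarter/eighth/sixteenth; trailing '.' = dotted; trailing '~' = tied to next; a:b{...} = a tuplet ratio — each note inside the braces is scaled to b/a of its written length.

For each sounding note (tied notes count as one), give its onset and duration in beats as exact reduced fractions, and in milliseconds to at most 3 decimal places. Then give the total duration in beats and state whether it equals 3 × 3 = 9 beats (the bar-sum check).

1) 0.0ms=0b +279.503ms=3/4b
2) 279.503ms=3/4b +279.503ms=3/4b
3) 559.006ms=3/2b +559.006ms=3/2b
4) 1118.012ms=3b +559.006ms=3/2b
5) 1677.019ms=9/2b +279.503ms=3/4b
6) 1956.522ms=21/4b +279.503ms=3/4b
7) 2236.025ms=6b +223.602ms=3/5b
8) 2459.627ms=33/5b +223.602ms=3/5b
9) 2683.23ms=36/5b +223.602ms=3/5b
10) 2906.832ms=39/5b +223.602ms=3/5b
11) 3130.435ms=42/5b +223.602ms=3/5b
Σ=9b of 9 (161bpm 3/8) — PASS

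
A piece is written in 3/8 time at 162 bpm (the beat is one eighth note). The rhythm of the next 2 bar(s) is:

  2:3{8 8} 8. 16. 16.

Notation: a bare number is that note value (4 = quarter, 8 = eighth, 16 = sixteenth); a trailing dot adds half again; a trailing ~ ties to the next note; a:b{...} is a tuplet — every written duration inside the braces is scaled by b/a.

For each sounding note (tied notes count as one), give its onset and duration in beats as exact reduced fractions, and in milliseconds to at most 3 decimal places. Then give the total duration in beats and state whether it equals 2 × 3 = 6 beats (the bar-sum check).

1) 0.0ms=0b +555.556ms=3/2b
2) 555.556ms=3/2b +555.556ms=3/2b
3) 1111.111ms=3b +555.556ms=3/2b
4) 1666.667ms=9/2b +277.778ms=3/4b
5) 1944.444ms=21/4b +277.778ms=3/4b
Σ=6b of 6 (162bpm 3/8) — PASS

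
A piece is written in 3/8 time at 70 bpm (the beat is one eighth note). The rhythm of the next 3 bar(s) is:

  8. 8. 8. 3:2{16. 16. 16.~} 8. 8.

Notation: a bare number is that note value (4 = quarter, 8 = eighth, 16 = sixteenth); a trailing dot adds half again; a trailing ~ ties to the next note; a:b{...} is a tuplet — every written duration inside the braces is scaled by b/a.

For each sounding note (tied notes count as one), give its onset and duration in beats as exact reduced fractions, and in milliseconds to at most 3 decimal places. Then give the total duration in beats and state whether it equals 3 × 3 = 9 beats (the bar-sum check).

1) 0.0ms=0b +1285.714ms=3/2b
2) 1285.714ms=3/2b +1285.714ms=3/2b
3) 2571.429ms=3b +1285.714ms=3/2b
4) 3857.143ms=9/2b +428.571ms=1/2b
5) 4285.714ms=5b +428.571ms=1/2b
6) 4714.286ms=11/2b +1714.286ms=2b
7) 6428.571ms=15/2b +1285.714ms=3/2b
Σ=9b of 9 (70bpm 3/8) — PASS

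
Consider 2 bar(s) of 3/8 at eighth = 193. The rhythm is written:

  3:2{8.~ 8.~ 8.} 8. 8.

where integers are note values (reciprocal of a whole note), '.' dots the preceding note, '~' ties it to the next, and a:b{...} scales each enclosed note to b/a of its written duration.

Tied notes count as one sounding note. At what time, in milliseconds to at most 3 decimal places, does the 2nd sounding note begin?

note 2 onset = 3b = 932.642ms

1. 0.0ms @ 0 + 932.642ms (3)
2. 932.642ms @ 3 + 466.321ms (3/2)
3. 1398.964ms @ 9/2 + 466.321ms (3/2)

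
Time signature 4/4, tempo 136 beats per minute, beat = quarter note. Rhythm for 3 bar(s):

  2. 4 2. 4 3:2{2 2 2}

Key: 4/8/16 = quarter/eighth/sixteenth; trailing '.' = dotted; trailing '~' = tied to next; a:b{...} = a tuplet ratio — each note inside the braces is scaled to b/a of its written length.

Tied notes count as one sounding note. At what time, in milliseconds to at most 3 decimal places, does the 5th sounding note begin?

1. 0.0ms @ 0 + 1323.529ms (3)
2. 1323.529ms @ 3 + 441.176ms (1)
3. 1764.706ms @ 4 + 1323.529ms (3)
4. 3088.235ms @ 7 + 441.176ms (1)
5. 3529.412ms @ 8 + 588.235ms (4/3)
6. 4117.647ms @ 28/3 + 588.235ms (4/3)
7. 4705.882ms @ 32/3 + 588.235ms (4/3)

note 5 onset = 8b = 3529.412ms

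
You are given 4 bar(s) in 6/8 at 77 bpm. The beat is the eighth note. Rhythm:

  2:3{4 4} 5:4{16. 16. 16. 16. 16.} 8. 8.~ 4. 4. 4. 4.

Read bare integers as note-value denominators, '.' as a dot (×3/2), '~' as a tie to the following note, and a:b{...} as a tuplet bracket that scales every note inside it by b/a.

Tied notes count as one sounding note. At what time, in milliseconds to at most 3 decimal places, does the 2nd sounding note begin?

1. 0.0ms @ 0 + 2337.662ms (3)
2. 2337.662ms @ 3 + 2337.662ms (3)
3. 4675.325ms @ 6 + 467.532ms (3/5)
4. 5142.857ms @ 33/5 + 467.532ms (3/5)
5. 5610.39ms @ 36/5 + 467.532ms (3/5)
6. 6077.922ms @ 39/5 + 467.532ms (3/5)
7. 6545.455ms @ 42/5 + 467.532ms (3/5)
8. 7012.987ms @ 9 + 1168.831ms (3/2)
9. 8181.818ms @ 21/2 + 3506.494ms (9/2)
10. 11688.312ms @ 15 + 2337.662ms (3)
11. 14025.974ms @ 18 + 2337.662ms (3)
12. 16363.636ms @ 21 + 2337.662ms (3)

note 2 onset = 3b = 2337.662ms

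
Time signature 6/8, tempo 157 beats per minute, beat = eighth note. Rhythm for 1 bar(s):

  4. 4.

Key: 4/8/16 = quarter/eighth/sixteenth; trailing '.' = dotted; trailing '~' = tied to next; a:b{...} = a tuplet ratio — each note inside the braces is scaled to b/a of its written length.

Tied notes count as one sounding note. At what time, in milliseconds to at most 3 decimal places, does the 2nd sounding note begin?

note 2 onset = 3b = 1146.497ms

1. 0.0ms @ 0 + 1146.497ms (3)
2. 1146.497ms @ 3 + 1146.497ms (3)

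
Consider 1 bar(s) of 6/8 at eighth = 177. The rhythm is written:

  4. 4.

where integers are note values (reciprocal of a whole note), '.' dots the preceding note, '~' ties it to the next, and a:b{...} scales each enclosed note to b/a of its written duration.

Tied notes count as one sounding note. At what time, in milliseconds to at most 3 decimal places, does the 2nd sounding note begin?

note 2 onset = 3b = 1016.949ms

1. 0.0ms @ 0 + 1016.949ms (3)
2. 1016.949ms @ 3 + 1016.949ms (3)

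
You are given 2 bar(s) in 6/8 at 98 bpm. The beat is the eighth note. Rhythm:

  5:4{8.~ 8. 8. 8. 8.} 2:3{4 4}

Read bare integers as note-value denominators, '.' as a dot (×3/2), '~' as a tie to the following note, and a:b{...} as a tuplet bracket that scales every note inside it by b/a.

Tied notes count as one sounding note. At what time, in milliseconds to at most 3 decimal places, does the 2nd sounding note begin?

1. 0.0ms @ 0 + 1469.388ms (12/5)
2. 1469.388ms @ 12/5 + 734.694ms (6/5)
3. 2204.082ms @ 18/5 + 734.694ms (6/5)
4. 2938.776ms @ 24/5 + 734.694ms (6/5)
5. 3673.469ms @ 6 + 1836.735ms (3)
6. 5510.204ms @ 9 + 1836.735ms (3)

note 2 onset = 12/5b = 1469.388ms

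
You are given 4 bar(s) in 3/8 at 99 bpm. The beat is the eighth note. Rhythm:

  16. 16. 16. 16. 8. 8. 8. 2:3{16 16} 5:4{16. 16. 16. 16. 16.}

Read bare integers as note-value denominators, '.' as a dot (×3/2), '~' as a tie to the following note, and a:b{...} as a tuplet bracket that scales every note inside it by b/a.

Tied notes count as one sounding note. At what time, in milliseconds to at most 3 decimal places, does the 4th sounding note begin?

note 4 onset = 9/4b = 1363.636ms

1. 0.0ms @ 0 + 454.545ms (3/4)
2. 454.545ms @ 3/4 + 454.545ms (3/4)
3. 909.091ms @ 3/2 + 454.545ms (3/4)
4. 1363.636ms @ 9/4 + 454.545ms (3/4)
5. 1818.182ms @ 3 + 909.091ms (3/2)
6. 2727.273ms @ 9/2 + 909.091ms (3/2)
7. 3636.364ms @ 6 + 909.091ms (3/2)
8. 4545.455ms @ 15/2 + 454.545ms (3/4)
9. 5000.0ms @ 33/4 + 454.545ms (3/4)
10. 5454.545ms @ 9 + 363.636ms (3/5)
11. 5818.182ms @ 48/5 + 363.636ms (3/5)
12. 6181.818ms @ 51/5 + 363.636ms (3/5)
13. 6545.455ms @ 54/5 + 363.636ms (3/5)
14. 6909.091ms @ 57/5 + 363.636ms (3/5)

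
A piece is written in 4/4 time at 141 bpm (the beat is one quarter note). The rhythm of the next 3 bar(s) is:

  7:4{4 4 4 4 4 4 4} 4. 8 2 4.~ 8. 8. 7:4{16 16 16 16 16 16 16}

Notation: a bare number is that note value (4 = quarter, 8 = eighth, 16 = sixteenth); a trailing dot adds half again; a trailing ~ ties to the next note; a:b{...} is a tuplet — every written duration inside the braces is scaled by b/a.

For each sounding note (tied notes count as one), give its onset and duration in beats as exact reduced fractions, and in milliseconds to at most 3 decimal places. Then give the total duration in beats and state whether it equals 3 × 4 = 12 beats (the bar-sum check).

1) 0.0ms=0b +243.161ms=4/7b
2) 243.161ms=4/7b +243.161ms=4/7b
3) 486.322ms=8/7b +243.161ms=4/7b
4) 729.483ms=12/7b +243.161ms=4/7b
5) 972.644ms=16/7b +243.161ms=4/7b
6) 1215.805ms=20/7b +243.161ms=4/7b
7) 1458.967ms=24/7b +243.161ms=4/7b
8) 1702.128ms=4b +638.298ms=3/2b
9) 2340.426ms=11/2b +212.766ms=1/2b
10) 2553.191ms=6b +851.064ms=2b
11) 3404.255ms=8b +957.447ms=9/4b
12) 4361.702ms=41/4b +319.149ms=3/4b
13) 4680.851ms=11b +60.79ms=1/7b
14) 4741.641ms=78/7b +60.79ms=1/7b
15) 4802.432ms=79/7b +60.79ms=1/7b
16) 4863.222ms=80/7b +60.79ms=1/7b
17) 4924.012ms=81/7b +60.79ms=1/7b
18) 4984.802ms=82/7b +60.79ms=1/7b
19) 5045.593ms=83/7b +60.79ms=1/7b
Σ=12b of 12 (141bpm 4/4) — PASS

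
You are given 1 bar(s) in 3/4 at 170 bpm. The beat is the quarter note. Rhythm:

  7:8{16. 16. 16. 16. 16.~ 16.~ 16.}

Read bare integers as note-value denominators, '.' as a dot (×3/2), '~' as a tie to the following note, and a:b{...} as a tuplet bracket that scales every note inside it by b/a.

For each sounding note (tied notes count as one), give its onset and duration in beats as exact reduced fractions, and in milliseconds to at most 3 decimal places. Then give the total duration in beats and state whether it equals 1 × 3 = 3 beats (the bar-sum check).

1) 0.0ms=0b +151.261ms=3/7b
2) 151.261ms=3/7b +151.261ms=3/7b
3) 302.521ms=6/7b +151.261ms=3/7b
4) 453.782ms=9/7b +151.261ms=3/7b
5) 605.042ms=12/7b +453.782ms=9/7b
Σ=3b of 3 (170bpm 3/4) — PASS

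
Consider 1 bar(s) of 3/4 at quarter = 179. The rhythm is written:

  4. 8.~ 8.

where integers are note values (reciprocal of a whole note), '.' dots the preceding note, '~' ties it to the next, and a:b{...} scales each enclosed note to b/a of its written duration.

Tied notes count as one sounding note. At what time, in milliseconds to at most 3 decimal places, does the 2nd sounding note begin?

note 2 onset = 3/2b = 502.793ms

1. 0.0ms @ 0 + 502.793ms (3/2)
2. 502.793ms @ 3/2 + 502.793ms (3/2)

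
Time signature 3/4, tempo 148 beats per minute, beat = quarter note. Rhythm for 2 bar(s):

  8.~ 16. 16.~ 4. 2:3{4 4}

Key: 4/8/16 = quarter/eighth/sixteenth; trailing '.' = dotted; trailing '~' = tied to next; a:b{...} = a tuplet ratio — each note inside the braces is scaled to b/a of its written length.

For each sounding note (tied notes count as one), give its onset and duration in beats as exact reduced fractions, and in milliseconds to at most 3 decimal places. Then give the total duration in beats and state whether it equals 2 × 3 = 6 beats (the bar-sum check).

1) 0.0ms=0b +456.081ms=9/8b
2) 456.081ms=9/8b +760.135ms=15/8b
3) 1216.216ms=3b +608.108ms=3/2b
4) 1824.324ms=9/2b +608.108ms=3/2b
Σ=6b of 6 (148bpm 3/4) — PASS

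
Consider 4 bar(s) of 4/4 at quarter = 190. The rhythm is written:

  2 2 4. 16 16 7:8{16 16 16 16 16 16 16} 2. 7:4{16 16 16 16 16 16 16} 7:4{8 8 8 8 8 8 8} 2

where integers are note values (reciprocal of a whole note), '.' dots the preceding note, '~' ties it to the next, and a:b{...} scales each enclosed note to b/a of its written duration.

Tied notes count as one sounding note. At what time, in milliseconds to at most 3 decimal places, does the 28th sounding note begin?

note 28 onset = 14b = 4421.053ms

1. 0.0ms @ 0 + 631.579ms (2)
2. 631.579ms @ 2 + 631.579ms (2)
3. 1263.158ms @ 4 + 473.684ms (3/2)
4. 1736.842ms @ 11/2 + 78.947ms (1/4)
5. 1815.789ms @ 23/4 + 78.947ms (1/4)
6. 1894.737ms @ 6 + 90.226ms (2/7)
7. 1984.962ms @ 44/7 + 90.226ms (2/7)
8. 2075.188ms @ 46/7 + 90.226ms (2/7)
9. 2165.414ms @ 48/7 + 90.226ms (2/7)
10. 2255.639ms @ 50/7 + 90.226ms (2/7)
11. 2345.865ms @ 52/7 + 90.226ms (2/7)
12. 2436.09ms @ 54/7 + 90.226ms (2/7)
13. 2526.316ms @ 8 + 947.368ms (3)
14. 3473.684ms @ 11 + 45.113ms (1/7)
15. 3518.797ms @ 78/7 + 45.113ms (1/7)
16. 3563.91ms @ 79/7 + 45.113ms (1/7)
17. 3609.023ms @ 80/7 + 45.113ms (1/7)
18. 3654.135ms @ 81/7 + 45.113ms (1/7)
19. 3699.248ms @ 82/7 + 45.113ms (1/7)
20. 3744.361ms @ 83/7 + 45.113ms (1/7)
21. 3789.474ms @ 12 + 90.226ms (2/7)
22. 3879.699ms @ 86/7 + 90.226ms (2/7)
23. 3969.925ms @ 88/7 + 90.226ms (2/7)
24. 4060.15ms @ 90/7 + 90.226ms (2/7)
25. 4150.376ms @ 92/7 + 90.226ms (2/7)
26. 4240.602ms @ 94/7 + 90.226ms (2/7)
27. 4330.827ms @ 96/7 + 90.226ms (2/7)
28. 4421.053ms @ 14 + 631.579ms (2)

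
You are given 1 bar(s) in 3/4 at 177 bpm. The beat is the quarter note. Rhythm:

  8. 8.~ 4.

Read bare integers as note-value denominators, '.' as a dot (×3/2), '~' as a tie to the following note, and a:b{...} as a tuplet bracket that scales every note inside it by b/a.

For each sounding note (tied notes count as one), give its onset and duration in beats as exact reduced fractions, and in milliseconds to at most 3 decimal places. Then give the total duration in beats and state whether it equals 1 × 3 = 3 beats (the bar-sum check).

1) 0.0ms=0b +254.237ms=3/4b
2) 254.237ms=3/4b +762.712ms=9/4b
Σ=3b of 3 (177bpm 3/4) — PASS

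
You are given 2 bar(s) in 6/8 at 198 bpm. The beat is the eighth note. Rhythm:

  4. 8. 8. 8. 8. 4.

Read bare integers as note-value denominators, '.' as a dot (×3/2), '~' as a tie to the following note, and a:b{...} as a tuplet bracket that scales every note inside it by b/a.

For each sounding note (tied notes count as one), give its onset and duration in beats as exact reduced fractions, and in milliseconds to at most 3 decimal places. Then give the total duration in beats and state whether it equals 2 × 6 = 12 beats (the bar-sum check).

1) 0.0ms=0b +909.091ms=3b
2) 909.091ms=3b +454.545ms=3/2b
3) 1363.636ms=9/2b +454.545ms=3/2b
4) 1818.182ms=6b +454.545ms=3/2b
5) 2272.727ms=15/2b +454.545ms=3/2b
6) 2727.273ms=9b +909.091ms=3b
Σ=12b of 12 (198bpm 6/8) — PASS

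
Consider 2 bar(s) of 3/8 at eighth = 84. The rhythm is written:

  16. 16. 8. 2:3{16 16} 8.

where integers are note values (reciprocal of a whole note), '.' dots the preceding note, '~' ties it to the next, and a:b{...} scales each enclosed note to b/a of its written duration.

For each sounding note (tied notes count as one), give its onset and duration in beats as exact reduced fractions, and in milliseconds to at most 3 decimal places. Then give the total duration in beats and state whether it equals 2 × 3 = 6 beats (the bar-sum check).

1) 0.0ms=0b +535.714ms=3/4b
2) 535.714ms=3/4b +535.714ms=3/4b
3) 1071.429ms=3/2b +1071.429ms=3/2b
4) 2142.857ms=3b +535.714ms=3/4b
5) 2678.571ms=15/4b +535.714ms=3/4b
6) 3214.286ms=9/2b +1071.429ms=3/2b
Σ=6b of 6 (84bpm 3/8) — PASS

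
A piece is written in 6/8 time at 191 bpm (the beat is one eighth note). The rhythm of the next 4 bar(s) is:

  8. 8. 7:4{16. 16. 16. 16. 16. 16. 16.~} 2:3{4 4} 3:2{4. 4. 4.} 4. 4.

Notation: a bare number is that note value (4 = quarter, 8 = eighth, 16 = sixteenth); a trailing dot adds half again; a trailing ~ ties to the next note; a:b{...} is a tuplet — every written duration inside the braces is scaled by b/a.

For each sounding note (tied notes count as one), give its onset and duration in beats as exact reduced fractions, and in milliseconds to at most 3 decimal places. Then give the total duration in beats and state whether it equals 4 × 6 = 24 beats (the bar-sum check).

1) 0.0ms=0b +471.204ms=3/2b
2) 471.204ms=3/2b +471.204ms=3/2b
3) 942.408ms=3b +134.63ms=3/7b
4) 1077.038ms=24/7b +134.63ms=3/7b
5) 1211.668ms=27/7b +134.63ms=3/7b
6) 1346.298ms=30/7b +134.63ms=3/7b
7) 1480.927ms=33/7b +134.63ms=3/7b
8) 1615.557ms=36/7b +134.63ms=3/7b
9) 1750.187ms=39/7b +1077.038ms=24/7b
10) 2827.225ms=9b +942.408ms=3b
11) 3769.634ms=12b +628.272ms=2b
12) 4397.906ms=14b +628.272ms=2b
13) 5026.178ms=16b +628.272ms=2b
14) 5654.45ms=18b +942.408ms=3b
15) 6596.859ms=21b +942.408ms=3b
Σ=24b of 24 (191bpm 6/8) — PASS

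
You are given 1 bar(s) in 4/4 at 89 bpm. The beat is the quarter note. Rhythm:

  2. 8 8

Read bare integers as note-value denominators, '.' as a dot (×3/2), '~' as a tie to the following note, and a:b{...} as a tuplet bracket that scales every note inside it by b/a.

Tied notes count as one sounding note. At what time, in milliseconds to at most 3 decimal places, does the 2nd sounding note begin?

1. 0.0ms @ 0 + 2022.472ms (3)
2. 2022.472ms @ 3 + 337.079ms (1/2)
3. 2359.551ms @ 7/2 + 337.079ms (1/2)

note 2 onset = 3b = 2022.472ms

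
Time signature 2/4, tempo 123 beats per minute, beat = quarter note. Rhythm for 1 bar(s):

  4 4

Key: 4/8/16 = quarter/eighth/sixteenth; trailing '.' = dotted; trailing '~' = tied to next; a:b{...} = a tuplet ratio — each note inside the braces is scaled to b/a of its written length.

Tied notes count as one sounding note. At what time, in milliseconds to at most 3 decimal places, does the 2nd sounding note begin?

note 2 onset = 1b = 487.805ms

1. 0.0ms @ 0 + 487.805ms (1)
2. 487.805ms @ 1 + 487.805ms (1)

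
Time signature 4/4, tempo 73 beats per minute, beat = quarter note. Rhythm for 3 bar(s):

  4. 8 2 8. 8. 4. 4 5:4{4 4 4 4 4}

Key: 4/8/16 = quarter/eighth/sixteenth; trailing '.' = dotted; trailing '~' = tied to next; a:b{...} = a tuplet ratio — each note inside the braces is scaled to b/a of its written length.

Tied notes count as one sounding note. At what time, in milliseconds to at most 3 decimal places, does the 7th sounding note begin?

note 7 onset = 7b = 5753.425ms

1. 0.0ms @ 0 + 1232.877ms (3/2)
2. 1232.877ms @ 3/2 + 410.959ms (1/2)
3. 1643.836ms @ 2 + 1643.836ms (2)
4. 3287.671ms @ 4 + 616.438ms (3/4)
5. 3904.11ms @ 19/4 + 616.438ms (3/4)
6. 4520.548ms @ 11/2 + 1232.877ms (3/2)
7. 5753.425ms @ 7 + 821.918ms (1)
8. 6575.342ms @ 8 + 657.534ms (4/5)
9. 7232.877ms @ 44/5 + 657.534ms (4/5)
10. 7890.411ms @ 48/5 + 657.534ms (4/5)
11. 8547.945ms @ 52/5 + 657.534ms (4/5)
12. 9205.479ms @ 56/5 + 657.534ms (4/5)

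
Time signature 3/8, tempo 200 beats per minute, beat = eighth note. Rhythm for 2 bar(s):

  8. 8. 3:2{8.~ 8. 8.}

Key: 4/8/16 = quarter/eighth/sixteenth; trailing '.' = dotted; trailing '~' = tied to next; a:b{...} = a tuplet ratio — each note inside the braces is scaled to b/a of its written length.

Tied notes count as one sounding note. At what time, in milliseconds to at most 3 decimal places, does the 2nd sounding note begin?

1. 0.0ms @ 0 + 450.0ms (3/2)
2. 450.0ms @ 3/2 + 450.0ms (3/2)
3. 900.0ms @ 3 + 600.0ms (2)
4. 1500.0ms @ 5 + 300.0ms (1)

note 2 onset = 3/2b = 450.0ms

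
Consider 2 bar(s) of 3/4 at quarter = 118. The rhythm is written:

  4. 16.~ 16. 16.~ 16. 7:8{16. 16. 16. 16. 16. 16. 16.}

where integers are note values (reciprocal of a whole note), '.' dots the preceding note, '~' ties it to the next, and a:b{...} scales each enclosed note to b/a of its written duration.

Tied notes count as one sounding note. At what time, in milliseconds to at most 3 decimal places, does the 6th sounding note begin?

note 6 onset = 27/7b = 1961.259ms

1. 0.0ms @ 0 + 762.712ms (3/2)
2. 762.712ms @ 3/2 + 381.356ms (3/4)
3. 1144.068ms @ 9/4 + 381.356ms (3/4)
4. 1525.424ms @ 3 + 217.918ms (3/7)
5. 1743.341ms @ 24/7 + 217.918ms (3/7)
6. 1961.259ms @ 27/7 + 217.918ms (3/7)
7. 2179.177ms @ 30/7 + 217.918ms (3/7)
8. 2397.094ms @ 33/7 + 217.918ms (3/7)
9. 2615.012ms @ 36/7 + 217.918ms (3/7)
10. 2832.93ms @ 39/7 + 217.918ms (3/7)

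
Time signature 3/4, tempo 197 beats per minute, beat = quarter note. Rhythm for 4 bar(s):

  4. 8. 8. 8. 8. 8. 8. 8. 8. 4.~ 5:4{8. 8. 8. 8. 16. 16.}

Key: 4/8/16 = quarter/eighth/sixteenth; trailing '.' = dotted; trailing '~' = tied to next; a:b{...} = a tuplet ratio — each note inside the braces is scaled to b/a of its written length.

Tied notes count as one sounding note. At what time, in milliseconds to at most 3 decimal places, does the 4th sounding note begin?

1. 0.0ms @ 0 + 456.853ms (3/2)
2. 456.853ms @ 3/2 + 228.426ms (3/4)
3. 685.279ms @ 9/4 + 228.426ms (3/4)
4. 913.706ms @ 3 + 228.426ms (3/4)
5. 1142.132ms @ 15/4 + 228.426ms (3/4)
6. 1370.558ms @ 9/2 + 228.426ms (3/4)
7. 1598.985ms @ 21/4 + 228.426ms (3/4)
8. 1827.411ms @ 6 + 228.426ms (3/4)
9. 2055.838ms @ 27/4 + 228.426ms (3/4)
10. 2284.264ms @ 15/2 + 639.594ms (21/10)
11. 2923.858ms @ 48/5 + 182.741ms (3/5)
12. 3106.599ms @ 51/5 + 182.741ms (3/5)
13. 3289.34ms @ 54/5 + 182.741ms (3/5)
14. 3472.081ms @ 57/5 + 91.371ms (3/10)
15. 3563.452ms @ 117/10 + 91.371ms (3/10)

note 4 onset = 3b = 913.706ms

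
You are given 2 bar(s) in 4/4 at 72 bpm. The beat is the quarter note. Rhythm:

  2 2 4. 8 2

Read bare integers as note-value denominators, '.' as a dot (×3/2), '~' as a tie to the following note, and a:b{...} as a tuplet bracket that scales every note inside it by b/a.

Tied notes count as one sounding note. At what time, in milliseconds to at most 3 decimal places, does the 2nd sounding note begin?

note 2 onset = 2b = 1666.667ms

1. 0.0ms @ 0 + 1666.667ms (2)
2. 1666.667ms @ 2 + 1666.667ms (2)
3. 3333.333ms @ 4 + 1250.0ms (3/2)
4. 4583.333ms @ 11/2 + 416.667ms (1/2)
5. 5000.0ms @ 6 + 1666.667ms (2)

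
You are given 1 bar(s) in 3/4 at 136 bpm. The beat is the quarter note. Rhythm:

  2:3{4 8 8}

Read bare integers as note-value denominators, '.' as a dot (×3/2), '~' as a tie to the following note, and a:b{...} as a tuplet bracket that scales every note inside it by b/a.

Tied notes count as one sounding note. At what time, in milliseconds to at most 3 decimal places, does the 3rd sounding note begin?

note 3 onset = 9/4b = 992.647ms

1. 0.0ms @ 0 + 661.765ms (3/2)
2. 661.765ms @ 3/2 + 330.882ms (3/4)
3. 992.647ms @ 9/4 + 330.882ms (3/4)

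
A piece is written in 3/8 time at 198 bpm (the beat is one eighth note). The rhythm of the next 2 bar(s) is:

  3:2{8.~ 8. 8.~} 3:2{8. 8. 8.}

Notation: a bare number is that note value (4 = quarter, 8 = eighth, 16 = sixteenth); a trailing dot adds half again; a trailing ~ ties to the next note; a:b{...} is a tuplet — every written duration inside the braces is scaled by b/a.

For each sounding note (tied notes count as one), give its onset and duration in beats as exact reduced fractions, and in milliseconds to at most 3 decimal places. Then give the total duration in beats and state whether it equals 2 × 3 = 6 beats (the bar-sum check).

1) 0.0ms=0b +606.061ms=2b
2) 606.061ms=2b +606.061ms=2b
3) 1212.121ms=4b +303.03ms=1b
4) 1515.152ms=5b +303.03ms=1b
Σ=6b of 6 (198bpm 3/8) — PASS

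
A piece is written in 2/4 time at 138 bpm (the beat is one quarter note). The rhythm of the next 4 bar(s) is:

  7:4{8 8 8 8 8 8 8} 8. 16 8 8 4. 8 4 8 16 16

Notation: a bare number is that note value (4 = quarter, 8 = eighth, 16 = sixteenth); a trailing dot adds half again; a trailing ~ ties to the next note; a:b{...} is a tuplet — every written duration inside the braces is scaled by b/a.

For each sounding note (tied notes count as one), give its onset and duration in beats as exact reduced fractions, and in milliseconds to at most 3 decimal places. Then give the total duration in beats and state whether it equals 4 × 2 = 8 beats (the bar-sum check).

1) 0.0ms=0b +124.224ms=2/7b
2) 124.224ms=2/7b +124.224ms=2/7b
3) 248.447ms=4/7b +124.224ms=2/7b
4) 372.671ms=6/7b +124.224ms=2/7b
5) 496.894ms=8/7b +124.224ms=2/7b
6) 621.118ms=10/7b +124.224ms=2/7b
7) 745.342ms=12/7b +124.224ms=2/7b
8) 869.565ms=2b +326.087ms=3/4b
9) 1195.652ms=11/4b +108.696ms=1/4b
10) 1304.348ms=3b +217.391ms=1/2b
11) 1521.739ms=7/2b +217.391ms=1/2b
12) 1739.13ms=4b +652.174ms=3/2b
13) 2391.304ms=11/2b +217.391ms=1/2b
14) 2608.696ms=6b +434.783ms=1b
15) 3043.478ms=7b +217.391ms=1/2b
16) 3260.87ms=15/2b +108.696ms=1/4b
17) 3369.565ms=31/4b +108.696ms=1/4b
Σ=8b of 8 (138bpm 2/4) — PASS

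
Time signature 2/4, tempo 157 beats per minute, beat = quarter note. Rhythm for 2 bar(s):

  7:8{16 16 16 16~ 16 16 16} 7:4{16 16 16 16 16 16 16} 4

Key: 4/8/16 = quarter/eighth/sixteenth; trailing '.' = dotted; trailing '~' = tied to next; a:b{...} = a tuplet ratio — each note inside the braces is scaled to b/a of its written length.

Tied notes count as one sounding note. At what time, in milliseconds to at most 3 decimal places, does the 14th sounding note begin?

note 14 onset = 3b = 1146.497ms

1. 0.0ms @ 0 + 109.19ms (2/7)
2. 109.19ms @ 2/7 + 109.19ms (2/7)
3. 218.38ms @ 4/7 + 109.19ms (2/7)
4. 327.571ms @ 6/7 + 218.38ms (4/7)
5. 545.951ms @ 10/7 + 109.19ms (2/7)
6. 655.141ms @ 12/7 + 109.19ms (2/7)
7. 764.331ms @ 2 + 54.595ms (1/7)
8. 818.926ms @ 15/7 + 54.595ms (1/7)
9. 873.521ms @ 16/7 + 54.595ms (1/7)
10. 928.116ms @ 17/7 + 54.595ms (1/7)
11. 982.712ms @ 18/7 + 54.595ms (1/7)
12. 1037.307ms @ 19/7 + 54.595ms (1/7)
13. 1091.902ms @ 20/7 + 54.595ms (1/7)
14. 1146.497ms @ 3 + 382.166ms (1)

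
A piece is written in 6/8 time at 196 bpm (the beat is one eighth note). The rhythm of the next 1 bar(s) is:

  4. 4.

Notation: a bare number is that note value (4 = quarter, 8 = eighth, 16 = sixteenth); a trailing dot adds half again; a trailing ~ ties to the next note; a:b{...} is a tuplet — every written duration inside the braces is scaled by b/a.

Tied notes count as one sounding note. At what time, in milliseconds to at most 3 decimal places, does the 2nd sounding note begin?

note 2 onset = 3b = 918.367ms

1. 0.0ms @ 0 + 918.367ms (3)
2. 918.367ms @ 3 + 918.367ms (3)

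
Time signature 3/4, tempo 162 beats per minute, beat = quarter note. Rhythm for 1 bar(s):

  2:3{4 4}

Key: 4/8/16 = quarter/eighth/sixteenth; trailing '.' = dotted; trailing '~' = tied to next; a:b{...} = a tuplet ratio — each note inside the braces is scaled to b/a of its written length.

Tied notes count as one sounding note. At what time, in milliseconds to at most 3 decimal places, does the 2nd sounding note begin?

1. 0.0ms @ 0 + 555.556ms (3/2)
2. 555.556ms @ 3/2 + 555.556ms (3/2)

note 2 onset = 3/2b = 555.556ms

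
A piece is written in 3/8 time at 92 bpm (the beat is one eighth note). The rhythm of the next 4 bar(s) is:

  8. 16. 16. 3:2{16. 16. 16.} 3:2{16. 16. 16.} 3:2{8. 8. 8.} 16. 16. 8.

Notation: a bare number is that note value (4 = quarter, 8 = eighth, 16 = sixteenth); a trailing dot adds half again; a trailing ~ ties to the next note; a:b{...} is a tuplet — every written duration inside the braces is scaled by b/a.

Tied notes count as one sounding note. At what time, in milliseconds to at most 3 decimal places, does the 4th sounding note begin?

1. 0.0ms @ 0 + 978.261ms (3/2)
2. 978.261ms @ 3/2 + 489.13ms (3/4)
3. 1467.391ms @ 9/4 + 489.13ms (3/4)
4. 1956.522ms @ 3 + 326.087ms (1/2)
5. 2282.609ms @ 7/2 + 326.087ms (1/2)
6. 2608.696ms @ 4 + 326.087ms (1/2)
7. 2934.783ms @ 9/2 + 326.087ms (1/2)
8. 3260.87ms @ 5 + 326.087ms (1/2)
9. 3586.957ms @ 11/2 + 326.087ms (1/2)
10. 3913.043ms @ 6 + 652.174ms (1)
11. 4565.217ms @ 7 + 652.174ms (1)
12. 5217.391ms @ 8 + 652.174ms (1)
13. 5869.565ms @ 9 + 489.13ms (3/4)
14. 6358.696ms @ 39/4 + 489.13ms (3/4)
15. 6847.826ms @ 21/2 + 978.261ms (3/2)

note 4 onset = 3b = 1956.522ms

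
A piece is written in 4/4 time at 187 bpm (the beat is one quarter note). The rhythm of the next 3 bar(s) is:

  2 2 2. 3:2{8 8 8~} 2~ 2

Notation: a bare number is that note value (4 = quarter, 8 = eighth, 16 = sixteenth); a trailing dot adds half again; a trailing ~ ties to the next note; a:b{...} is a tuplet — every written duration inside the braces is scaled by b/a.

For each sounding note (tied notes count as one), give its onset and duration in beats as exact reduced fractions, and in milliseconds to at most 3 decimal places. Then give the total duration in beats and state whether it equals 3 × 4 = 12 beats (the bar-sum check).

1) 0.0ms=0b +641.711ms=2b
2) 641.711ms=2b +641.711ms=2b
3) 1283.422ms=4b +962.567ms=3b
4) 2245.989ms=7b +106.952ms=1/3b
5) 2352.941ms=22/3b +106.952ms=1/3b
6) 2459.893ms=23/3b +1390.374ms=13/3b
Σ=12b of 12 (187bpm 4/4) — PASS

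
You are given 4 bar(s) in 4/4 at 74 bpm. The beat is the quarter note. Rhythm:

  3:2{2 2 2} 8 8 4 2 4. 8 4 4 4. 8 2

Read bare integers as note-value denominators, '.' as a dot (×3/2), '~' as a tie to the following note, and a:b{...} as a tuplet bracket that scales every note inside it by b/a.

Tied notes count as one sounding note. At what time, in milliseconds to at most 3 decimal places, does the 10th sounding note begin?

note 10 onset = 10b = 8108.108ms

1. 0.0ms @ 0 + 1081.081ms (4/3)
2. 1081.081ms @ 4/3 + 1081.081ms (4/3)
3. 2162.162ms @ 8/3 + 1081.081ms (4/3)
4. 3243.243ms @ 4 + 405.405ms (1/2)
5. 3648.649ms @ 9/2 + 405.405ms (1/2)
6. 4054.054ms @ 5 + 810.811ms (1)
7. 4864.865ms @ 6 + 1621.622ms (2)
8. 6486.486ms @ 8 + 1216.216ms (3/2)
9. 7702.703ms @ 19/2 + 405.405ms (1/2)
10. 8108.108ms @ 10 + 810.811ms (1)
11. 8918.919ms @ 11 + 810.811ms (1)
12. 9729.73ms @ 12 + 1216.216ms (3/2)
13. 10945.946ms @ 27/2 + 405.405ms (1/2)
14. 11351.351ms @ 14 + 1621.622ms (2)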